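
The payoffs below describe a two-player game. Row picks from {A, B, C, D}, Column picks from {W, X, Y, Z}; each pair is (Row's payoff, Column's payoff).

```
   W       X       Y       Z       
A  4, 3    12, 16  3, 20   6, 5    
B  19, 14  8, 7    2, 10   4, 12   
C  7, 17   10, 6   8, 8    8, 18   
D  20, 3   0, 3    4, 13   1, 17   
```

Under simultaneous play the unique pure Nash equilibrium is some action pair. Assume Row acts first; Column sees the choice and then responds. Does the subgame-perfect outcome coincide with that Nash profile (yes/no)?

Column best-responds to each possible Row move:
- A: Column compares 3, 16, 20, 5 and picks Y; Row would get 3.
- B: Column compares 14, 7, 10, 12 and picks W; Row would get 19.
- C: Column compares 17, 6, 8, 18 and picks Z; Row would get 8.
- D: Column compares 3, 3, 13, 17 and picks Z; Row would get 1.
Row's induced payoffs are 3, 19, 8, 1, so Row commits to B. Subgame-perfect outcome: (B, W) with payoffs (19, 14).
For the simultaneous game, intersect best replies.
Row's best replies: W→D; X→A; Y→C; Z→C.
Column's best replies: A→Y; B→W; C→Z; D→Z.
The unique mutual best reply is (C, Z), giving (8, 18).
Sequential outcome (B, W) differs from the Nash profile (C, Z).

no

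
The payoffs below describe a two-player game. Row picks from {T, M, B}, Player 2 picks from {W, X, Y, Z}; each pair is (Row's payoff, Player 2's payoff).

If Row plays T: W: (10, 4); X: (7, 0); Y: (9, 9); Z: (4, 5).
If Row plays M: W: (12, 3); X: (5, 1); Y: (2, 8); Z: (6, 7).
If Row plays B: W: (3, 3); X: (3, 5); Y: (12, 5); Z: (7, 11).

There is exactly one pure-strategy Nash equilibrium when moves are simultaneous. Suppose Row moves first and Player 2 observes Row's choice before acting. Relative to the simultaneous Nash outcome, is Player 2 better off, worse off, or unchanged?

Solve by backward induction (Row leads).
- T: Player 2 compares 4, 0, 9, 5 and picks Y; Row would get 9.
- M: Player 2 compares 3, 1, 8, 7 and picks Y; Row would get 2.
- B: Player 2 compares 3, 5, 5, 11 and picks Z; Row would get 7.
Maximizing over 9, 2, 7, Row chooses T. Subgame-perfect outcome: (T, Y) with payoffs (9, 9).
For the simultaneous game, intersect best replies.
Row's best replies: W→M; X→T; Y→B; Z→B.
Player 2's best replies: T→Y; M→Y; B→Z.
The unique mutual best reply is (B, Z), giving (7, 11).
Player 2 earns 9 sequentially versus 11 at the Nash outcome: worse off.

worse off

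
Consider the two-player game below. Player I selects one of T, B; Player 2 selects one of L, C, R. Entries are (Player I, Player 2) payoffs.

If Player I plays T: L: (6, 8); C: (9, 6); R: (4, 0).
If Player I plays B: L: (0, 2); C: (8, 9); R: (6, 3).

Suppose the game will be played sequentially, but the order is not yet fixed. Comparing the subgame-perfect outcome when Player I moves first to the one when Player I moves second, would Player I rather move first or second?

first

If Player I leads: Player 2's best replies are T→L, B→C; Player I's induced payoffs 6, 8; outcome (B, C), payoffs (8, 9).
If Player 2 leads: Player I's best replies are L→T, C→T, R→B; Player 2's induced payoffs 8, 6, 3; outcome (T, L), payoffs (6, 8).
Player I gets 8 moving first and 6 moving second, so Player I prefers to move first.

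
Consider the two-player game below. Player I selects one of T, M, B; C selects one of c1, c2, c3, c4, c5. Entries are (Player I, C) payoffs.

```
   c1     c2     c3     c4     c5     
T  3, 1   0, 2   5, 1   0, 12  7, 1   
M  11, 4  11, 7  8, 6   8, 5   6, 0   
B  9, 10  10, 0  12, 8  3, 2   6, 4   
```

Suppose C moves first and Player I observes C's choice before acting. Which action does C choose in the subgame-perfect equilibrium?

c3

Player I best-responds to each possible C move:
- c1 → Player I plays M (best of 3, 11, 9); C gets 4.
- c2 → Player I plays M (best of 0, 11, 10); C gets 7.
- c3 → Player I plays B (best of 5, 8, 12); C gets 8.
- c4 → Player I plays M (best of 0, 8, 3); C gets 5.
- c5 → Player I plays T (best of 7, 6, 6); C gets 1.
C's induced payoffs are 4, 7, 8, 5, 1, so C commits to c3. Subgame-perfect outcome: (B, c3) with payoffs (12, 8).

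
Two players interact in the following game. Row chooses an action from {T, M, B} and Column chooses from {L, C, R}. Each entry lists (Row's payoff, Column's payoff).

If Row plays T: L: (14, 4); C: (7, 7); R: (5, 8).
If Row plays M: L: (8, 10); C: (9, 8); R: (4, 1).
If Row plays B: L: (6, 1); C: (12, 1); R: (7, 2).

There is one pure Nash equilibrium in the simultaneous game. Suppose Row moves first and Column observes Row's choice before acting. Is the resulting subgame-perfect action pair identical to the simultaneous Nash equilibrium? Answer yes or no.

Work backward from Column's decision.
- T → Column plays R (best of 4, 7, 8); Row gets 5.
- M → Column plays L (best of 10, 8, 1); Row gets 8.
- B → Column plays R (best of 1, 1, 2); Row gets 7.
Maximizing over 5, 8, 7, Row chooses M. Subgame-perfect outcome: (M, L) with payoffs (8, 10).
For the simultaneous game, intersect best replies.
Row's best replies: L→T; C→B; R→B.
Column's best replies: T→R; M→L; B→R.
Only (B, R) has each player best-responding; Nash payoffs (7, 2).
Sequential outcome (M, L) differs from the Nash profile (B, R).

no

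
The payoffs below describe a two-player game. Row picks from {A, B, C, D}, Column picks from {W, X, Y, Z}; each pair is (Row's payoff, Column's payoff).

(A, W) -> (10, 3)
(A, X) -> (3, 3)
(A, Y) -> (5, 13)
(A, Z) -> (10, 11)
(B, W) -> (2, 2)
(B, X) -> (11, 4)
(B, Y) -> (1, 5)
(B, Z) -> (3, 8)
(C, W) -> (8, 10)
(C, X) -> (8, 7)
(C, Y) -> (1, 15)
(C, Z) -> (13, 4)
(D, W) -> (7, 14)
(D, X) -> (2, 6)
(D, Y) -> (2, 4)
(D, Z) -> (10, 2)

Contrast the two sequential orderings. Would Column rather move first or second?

second

If Row leads: Column's best replies are A→Y, B→Z, C→Y, D→W; Row's induced payoffs 5, 3, 1, 7; outcome (D, W), payoffs (7, 14).
If Column leads: Row's best replies are W→A, X→B, Y→A, Z→C; Column's induced payoffs 3, 4, 13, 4; outcome (A, Y), payoffs (5, 13).
Column gets 13 moving first and 14 moving second, so Column prefers to move second.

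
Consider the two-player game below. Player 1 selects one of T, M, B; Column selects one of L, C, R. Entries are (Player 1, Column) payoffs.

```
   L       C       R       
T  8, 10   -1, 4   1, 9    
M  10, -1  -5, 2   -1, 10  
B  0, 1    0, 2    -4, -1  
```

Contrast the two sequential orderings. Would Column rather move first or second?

If Player 1 leads: Column's best replies are T→L, M→R, B→C; Player 1's induced payoffs 8, -1, 0; outcome (T, L), payoffs (8, 10).
If Column leads: Player 1's best replies are L→M, C→B, R→T; Column's induced payoffs -1, 2, 9; outcome (T, R), payoffs (1, 9).
Column gets 9 moving first and 10 moving second, so Column prefers to move second.

second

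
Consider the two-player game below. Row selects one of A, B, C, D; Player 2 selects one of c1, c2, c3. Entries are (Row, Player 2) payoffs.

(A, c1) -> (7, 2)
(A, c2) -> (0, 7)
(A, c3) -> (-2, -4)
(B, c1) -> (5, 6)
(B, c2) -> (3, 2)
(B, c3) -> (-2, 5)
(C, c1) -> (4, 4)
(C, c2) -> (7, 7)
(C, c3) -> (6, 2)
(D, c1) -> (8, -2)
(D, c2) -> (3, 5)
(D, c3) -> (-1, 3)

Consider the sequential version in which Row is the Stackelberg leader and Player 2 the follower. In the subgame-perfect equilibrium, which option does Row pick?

Work backward from Player 2's decision.
- A: Player 2 compares 2, 7, -4 and picks c2; Row would get 0.
- B: Player 2 compares 6, 2, 5 and picks c1; Row would get 5.
- C: Player 2 compares 4, 7, 2 and picks c2; Row would get 7.
- D: Player 2 compares -2, 5, 3 and picks c2; Row would get 3.
Maximizing over 0, 5, 7, 3, Row chooses C. Subgame-perfect outcome: (C, c2) with payoffs (7, 7).

C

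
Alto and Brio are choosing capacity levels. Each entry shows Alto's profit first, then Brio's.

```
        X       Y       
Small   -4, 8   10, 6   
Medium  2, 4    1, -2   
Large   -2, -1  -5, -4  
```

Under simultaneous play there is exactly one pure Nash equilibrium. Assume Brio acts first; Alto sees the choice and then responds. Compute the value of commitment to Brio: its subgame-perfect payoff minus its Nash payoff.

2

Backward induction with Brio moving first.
- X: BR = Medium, leader payoff 4.
- Y: BR = Small, leader payoff 6.
Among 4, 6, the best is 6 at Y. Subgame-perfect outcome: (Small, Y) with payoffs (10, 6).
Under simultaneous play:
Alto's best replies: X→Medium; Y→Small.
Brio's best replies: Small→X; Medium→X; Large→X.
Only (Medium, X) has each player best-responding; Nash payoffs (2, 4).
Brio's commitment gain: 6 − 4 = 2.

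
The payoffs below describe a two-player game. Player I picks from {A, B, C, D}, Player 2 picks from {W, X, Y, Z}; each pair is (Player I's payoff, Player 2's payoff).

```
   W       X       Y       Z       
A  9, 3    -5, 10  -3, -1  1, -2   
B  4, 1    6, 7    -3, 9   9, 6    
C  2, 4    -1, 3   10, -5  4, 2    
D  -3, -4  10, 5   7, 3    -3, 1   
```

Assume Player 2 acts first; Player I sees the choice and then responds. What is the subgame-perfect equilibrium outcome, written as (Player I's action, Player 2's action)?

(B, Z)

Backward induction with Player 2 moving first.
- W: BR = A, leader payoff 3.
- X: BR = D, leader payoff 5.
- Y: BR = C, leader payoff -5.
- Z: BR = B, leader payoff 6.
Player 2's induced payoffs are 3, 5, -5, 6, so Player 2 commits to Z. Subgame-perfect outcome: (B, Z) with payoffs (9, 6).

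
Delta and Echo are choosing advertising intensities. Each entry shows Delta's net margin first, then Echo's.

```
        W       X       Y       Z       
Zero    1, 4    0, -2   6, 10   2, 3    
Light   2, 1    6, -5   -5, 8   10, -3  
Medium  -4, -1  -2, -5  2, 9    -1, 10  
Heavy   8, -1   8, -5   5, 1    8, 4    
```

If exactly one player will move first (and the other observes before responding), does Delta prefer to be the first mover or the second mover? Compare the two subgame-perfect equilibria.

first

If Delta leads: Echo's best replies are Zero→Y, Light→Y, Medium→Z, Heavy→Z; Delta's induced payoffs 6, -5, -1, 8; outcome (Heavy, Z), payoffs (8, 4).
If Echo leads: Delta's best replies are W→Heavy, X→Heavy, Y→Zero, Z→Light; Echo's induced payoffs -1, -5, 10, -3; outcome (Zero, Y), payoffs (6, 10).
Delta gets 8 moving first and 6 moving second, so Delta prefers to move first.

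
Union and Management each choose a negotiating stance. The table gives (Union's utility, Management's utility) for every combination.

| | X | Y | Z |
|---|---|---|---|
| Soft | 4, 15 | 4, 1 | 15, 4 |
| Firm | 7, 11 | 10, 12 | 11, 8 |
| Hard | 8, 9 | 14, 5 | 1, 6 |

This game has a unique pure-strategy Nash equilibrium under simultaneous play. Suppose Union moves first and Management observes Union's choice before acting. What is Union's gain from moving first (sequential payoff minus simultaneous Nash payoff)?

Management best-responds to each possible Union move:
- Soft → Management plays X (best of 15, 1, 4); Union gets 4.
- Firm → Management plays Y (best of 11, 12, 8); Union gets 10.
- Hard → Management plays X (best of 9, 5, 6); Union gets 8.
Among 4, 10, 8, the best is 10 at Firm. Subgame-perfect outcome: (Firm, Y) with payoffs (10, 12).
For the simultaneous game, intersect best replies.
Union's best replies: X→Hard; Y→Hard; Z→Soft.
Management's best replies: Soft→X; Firm→Y; Hard→X.
Only (Hard, X) has each player best-responding; Nash payoffs (8, 9).
Union's commitment gain: 10 − 8 = 2.

2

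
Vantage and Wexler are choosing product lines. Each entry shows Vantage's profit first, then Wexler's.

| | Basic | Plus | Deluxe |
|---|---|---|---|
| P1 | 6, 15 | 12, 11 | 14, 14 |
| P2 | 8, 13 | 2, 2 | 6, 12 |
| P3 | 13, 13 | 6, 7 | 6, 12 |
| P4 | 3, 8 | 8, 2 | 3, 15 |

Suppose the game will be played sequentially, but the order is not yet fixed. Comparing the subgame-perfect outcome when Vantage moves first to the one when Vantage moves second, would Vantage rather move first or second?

If Vantage leads: Wexler's best replies are P1→Basic, P2→Basic, P3→Basic, P4→Deluxe; Vantage's induced payoffs 6, 8, 13, 3; outcome (P3, Basic), payoffs (13, 13).
If Wexler leads: Vantage's best replies are Basic→P3, Plus→P1, Deluxe→P1; Wexler's induced payoffs 13, 11, 14; outcome (P1, Deluxe), payoffs (14, 14).
Vantage gets 13 moving first and 14 moving second, so Vantage prefers to move second.

second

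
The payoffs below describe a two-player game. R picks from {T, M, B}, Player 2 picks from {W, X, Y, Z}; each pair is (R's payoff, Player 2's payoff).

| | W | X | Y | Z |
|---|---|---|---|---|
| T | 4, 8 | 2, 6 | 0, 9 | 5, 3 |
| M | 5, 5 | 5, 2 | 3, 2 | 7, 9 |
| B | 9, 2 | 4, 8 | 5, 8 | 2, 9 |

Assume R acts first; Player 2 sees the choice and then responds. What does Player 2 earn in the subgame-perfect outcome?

9

Solve by backward induction (R leads).
- T: BR = Y, leader payoff 0.
- M: BR = Z, leader payoff 7.
- B: BR = Z, leader payoff 2.
R's induced payoffs are 0, 7, 2, so R commits to M. Subgame-perfect outcome: (M, Z) with payoffs (7, 9).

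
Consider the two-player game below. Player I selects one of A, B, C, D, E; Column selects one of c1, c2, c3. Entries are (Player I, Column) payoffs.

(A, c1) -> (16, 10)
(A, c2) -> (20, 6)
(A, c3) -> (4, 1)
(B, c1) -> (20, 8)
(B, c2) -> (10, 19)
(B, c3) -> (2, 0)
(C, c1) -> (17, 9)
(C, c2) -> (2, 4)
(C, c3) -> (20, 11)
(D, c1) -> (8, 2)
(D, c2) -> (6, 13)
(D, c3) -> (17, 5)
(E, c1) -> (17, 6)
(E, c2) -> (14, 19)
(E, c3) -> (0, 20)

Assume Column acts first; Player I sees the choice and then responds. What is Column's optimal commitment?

Work backward from Player I's decision.
- c1 → Player I plays B (best of 16, 20, 17, 8, 17); Column gets 8.
- c2 → Player I plays A (best of 20, 10, 2, 6, 14); Column gets 6.
- c3 → Player I plays C (best of 4, 2, 20, 17, 0); Column gets 11.
Column's induced payoffs are 8, 6, 11, so Column commits to c3. Subgame-perfect outcome: (C, c3) with payoffs (20, 11).

c3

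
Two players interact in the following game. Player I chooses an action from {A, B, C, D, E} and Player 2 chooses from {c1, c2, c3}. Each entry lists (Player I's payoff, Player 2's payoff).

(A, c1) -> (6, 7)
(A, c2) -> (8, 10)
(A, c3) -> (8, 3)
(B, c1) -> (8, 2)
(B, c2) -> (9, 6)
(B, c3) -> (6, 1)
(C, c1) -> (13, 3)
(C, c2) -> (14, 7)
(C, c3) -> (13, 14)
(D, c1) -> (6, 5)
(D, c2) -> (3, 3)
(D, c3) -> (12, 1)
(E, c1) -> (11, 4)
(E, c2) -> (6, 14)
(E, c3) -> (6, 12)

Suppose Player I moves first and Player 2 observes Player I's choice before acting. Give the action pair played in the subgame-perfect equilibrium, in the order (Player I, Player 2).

(C, c3)

Backward induction with Player I moving first.
- A: BR = c2, leader payoff 8.
- B: BR = c2, leader payoff 9.
- C: BR = c3, leader payoff 13.
- D: BR = c1, leader payoff 6.
- E: BR = c2, leader payoff 6.
Player I's induced payoffs are 8, 9, 13, 6, 6, so Player I commits to C. Subgame-perfect outcome: (C, c3) with payoffs (13, 14).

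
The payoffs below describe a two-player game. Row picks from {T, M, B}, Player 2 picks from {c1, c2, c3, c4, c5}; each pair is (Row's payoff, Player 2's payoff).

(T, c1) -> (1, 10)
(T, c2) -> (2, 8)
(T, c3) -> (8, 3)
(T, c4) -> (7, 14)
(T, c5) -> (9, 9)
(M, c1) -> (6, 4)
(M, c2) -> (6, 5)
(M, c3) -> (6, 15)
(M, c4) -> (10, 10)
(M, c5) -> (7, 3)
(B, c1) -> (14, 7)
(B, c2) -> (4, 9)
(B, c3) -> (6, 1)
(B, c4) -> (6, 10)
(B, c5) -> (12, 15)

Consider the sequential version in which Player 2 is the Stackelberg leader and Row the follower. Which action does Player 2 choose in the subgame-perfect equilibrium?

c5

Solve by backward induction (Player 2 leads).
- c1: Row compares 1, 6, 14 and picks B; Player 2 would get 7.
- c2: Row compares 2, 6, 4 and picks M; Player 2 would get 5.
- c3: Row compares 8, 6, 6 and picks T; Player 2 would get 3.
- c4: Row compares 7, 10, 6 and picks M; Player 2 would get 10.
- c5: Row compares 9, 7, 12 and picks B; Player 2 would get 15.
Player 2's induced payoffs are 7, 5, 3, 10, 15, so Player 2 commits to c5. Subgame-perfect outcome: (B, c5) with payoffs (12, 15).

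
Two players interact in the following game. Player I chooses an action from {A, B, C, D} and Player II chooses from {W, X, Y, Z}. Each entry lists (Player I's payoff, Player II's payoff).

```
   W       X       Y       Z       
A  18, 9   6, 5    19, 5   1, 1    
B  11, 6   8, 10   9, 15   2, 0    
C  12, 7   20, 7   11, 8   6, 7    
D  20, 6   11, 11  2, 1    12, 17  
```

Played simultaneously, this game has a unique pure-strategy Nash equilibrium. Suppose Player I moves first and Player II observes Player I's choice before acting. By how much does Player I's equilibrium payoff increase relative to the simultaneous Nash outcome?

6

Player II best-responds to each possible Player I move:
- A → Player II plays W (best of 9, 5, 5, 1); Player I gets 18.
- B → Player II plays Y (best of 6, 10, 15, 0); Player I gets 9.
- C → Player II plays Y (best of 7, 7, 8, 7); Player I gets 11.
- D → Player II plays Z (best of 6, 11, 1, 17); Player I gets 12.
Maximizing over 18, 9, 11, 12, Player I chooses A. Subgame-perfect outcome: (A, W) with payoffs (18, 9).
For the simultaneous game, intersect best replies.
Player I's best replies: W→D; X→C; Y→A; Z→D.
Player II's best replies: A→W; B→Y; C→Y; D→Z.
Only (D, Z) has each player best-responding; Nash payoffs (12, 17).
Player I's commitment gain: 18 − 12 = 6.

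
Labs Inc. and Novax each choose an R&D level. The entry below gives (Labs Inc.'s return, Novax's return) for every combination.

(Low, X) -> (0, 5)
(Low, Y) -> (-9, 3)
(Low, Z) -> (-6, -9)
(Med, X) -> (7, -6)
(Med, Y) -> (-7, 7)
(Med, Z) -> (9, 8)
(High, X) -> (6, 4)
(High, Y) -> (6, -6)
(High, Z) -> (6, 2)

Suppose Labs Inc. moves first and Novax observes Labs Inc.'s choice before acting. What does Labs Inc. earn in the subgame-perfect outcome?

9

Work backward from Novax's decision.
- Low: BR = X, leader payoff 0.
- Med: BR = Z, leader payoff 9.
- High: BR = X, leader payoff 6.
Maximizing over 0, 9, 6, Labs Inc. chooses Med. Subgame-perfect outcome: (Med, Z) with payoffs (9, 8).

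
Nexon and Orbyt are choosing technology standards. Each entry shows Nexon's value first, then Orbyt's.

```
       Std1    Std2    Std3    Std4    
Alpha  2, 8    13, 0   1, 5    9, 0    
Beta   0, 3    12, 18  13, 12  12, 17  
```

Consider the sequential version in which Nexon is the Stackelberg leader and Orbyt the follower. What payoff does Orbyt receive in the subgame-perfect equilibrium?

18

Backward induction with Nexon moving first.
- Alpha: Orbyt compares 8, 0, 5, 0 and picks Std1; Nexon would get 2.
- Beta: Orbyt compares 3, 18, 12, 17 and picks Std2; Nexon would get 12.
Among 2, 12, the best is 12 at Beta. Subgame-perfect outcome: (Beta, Std2) with payoffs (12, 18).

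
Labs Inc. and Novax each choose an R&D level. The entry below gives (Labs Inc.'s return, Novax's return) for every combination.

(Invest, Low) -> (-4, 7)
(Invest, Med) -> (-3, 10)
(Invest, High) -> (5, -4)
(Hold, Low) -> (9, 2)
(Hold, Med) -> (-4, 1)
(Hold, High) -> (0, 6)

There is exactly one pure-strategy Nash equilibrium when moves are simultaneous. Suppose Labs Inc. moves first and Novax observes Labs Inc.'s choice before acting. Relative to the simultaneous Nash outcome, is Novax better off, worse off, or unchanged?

Novax best-responds to each possible Labs Inc. move:
- Invest: Novax compares 7, 10, -4 and picks Med; Labs Inc. would get -3.
- Hold: Novax compares 2, 1, 6 and picks High; Labs Inc. would get 0.
Labs Inc.'s induced payoffs are -3, 0, so Labs Inc. commits to Hold. Subgame-perfect outcome: (Hold, High) with payoffs (0, 6).
Now find the simultaneous Nash equilibrium.
Labs Inc.'s best replies: Low→Hold; Med→Invest; High→Invest.
Novax's best replies: Invest→Med; Hold→High.
The unique mutual best reply is (Invest, Med), giving (-3, 10).
Novax earns 6 sequentially versus 10 at the Nash outcome: worse off.

worse off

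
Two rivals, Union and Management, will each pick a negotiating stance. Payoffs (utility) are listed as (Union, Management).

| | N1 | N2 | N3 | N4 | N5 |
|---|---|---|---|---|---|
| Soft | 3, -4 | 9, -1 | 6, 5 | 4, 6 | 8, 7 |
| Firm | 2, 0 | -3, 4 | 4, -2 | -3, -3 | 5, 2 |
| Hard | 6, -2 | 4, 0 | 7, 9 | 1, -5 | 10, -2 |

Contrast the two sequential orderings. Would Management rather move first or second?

If Union leads: Management's best replies are Soft→N5, Firm→N2, Hard→N3; Union's induced payoffs 8, -3, 7; outcome (Soft, N5), payoffs (8, 7).
If Management leads: Union's best replies are N1→Hard, N2→Soft, N3→Hard, N4→Soft, N5→Hard; Management's induced payoffs -2, -1, 9, 6, -2; outcome (Hard, N3), payoffs (7, 9).
Management gets 9 moving first and 7 moving second, so Management prefers to move first.

first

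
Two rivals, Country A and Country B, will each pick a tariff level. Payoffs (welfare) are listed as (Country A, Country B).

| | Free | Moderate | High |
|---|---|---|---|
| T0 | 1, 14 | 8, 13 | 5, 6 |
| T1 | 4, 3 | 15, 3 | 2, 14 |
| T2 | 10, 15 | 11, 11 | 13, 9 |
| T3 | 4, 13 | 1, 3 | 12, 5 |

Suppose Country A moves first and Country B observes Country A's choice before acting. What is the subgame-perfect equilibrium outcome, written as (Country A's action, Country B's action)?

(T2, Free)

Work backward from Country B's decision.
- T0: BR = Free, leader payoff 1.
- T1: BR = High, leader payoff 2.
- T2: BR = Free, leader payoff 10.
- T3: BR = Free, leader payoff 4.
Maximizing over 1, 2, 10, 4, Country A chooses T2. Subgame-perfect outcome: (T2, Free) with payoffs (10, 15).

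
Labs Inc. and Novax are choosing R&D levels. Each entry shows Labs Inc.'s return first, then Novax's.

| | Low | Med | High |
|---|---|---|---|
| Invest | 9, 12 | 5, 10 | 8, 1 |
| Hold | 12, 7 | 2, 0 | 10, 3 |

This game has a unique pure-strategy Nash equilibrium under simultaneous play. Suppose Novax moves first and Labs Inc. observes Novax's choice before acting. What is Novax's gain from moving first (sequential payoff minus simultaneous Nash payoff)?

Backward induction with Novax moving first.
- Low: Labs Inc. compares 9, 12 and picks Hold; Novax would get 7.
- Med: Labs Inc. compares 5, 2 and picks Invest; Novax would get 10.
- High: Labs Inc. compares 8, 10 and picks Hold; Novax would get 3.
Novax's induced payoffs are 7, 10, 3, so Novax commits to Med. Subgame-perfect outcome: (Invest, Med) with payoffs (5, 10).
Now find the simultaneous Nash equilibrium.
Labs Inc.'s best replies: Low→Hold; Med→Invest; High→Hold.
Novax's best replies: Invest→Low; Hold→Low.
Only (Hold, Low) has each player best-responding; Nash payoffs (12, 7).
Novax's commitment gain: 10 − 7 = 3.

3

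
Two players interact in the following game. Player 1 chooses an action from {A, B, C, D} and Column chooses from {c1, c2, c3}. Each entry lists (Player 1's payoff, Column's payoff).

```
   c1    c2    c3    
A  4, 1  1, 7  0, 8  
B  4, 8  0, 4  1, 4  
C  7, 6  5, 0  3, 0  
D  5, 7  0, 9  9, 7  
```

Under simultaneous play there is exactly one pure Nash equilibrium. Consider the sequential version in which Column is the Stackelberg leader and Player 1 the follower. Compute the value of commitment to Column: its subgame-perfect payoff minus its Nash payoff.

Solve by backward induction (Column leads).
- c1: Player 1 compares 4, 4, 7, 5 and picks C; Column would get 6.
- c2: Player 1 compares 1, 0, 5, 0 and picks C; Column would get 0.
- c3: Player 1 compares 0, 1, 3, 9 and picks D; Column would get 7.
Among 6, 0, 7, the best is 7 at c3. Subgame-perfect outcome: (D, c3) with payoffs (9, 7).
For the simultaneous game, intersect best replies.
Player 1's best replies: c1→C; c2→C; c3→D.
Column's best replies: A→c3; B→c1; C→c1; D→c2.
Only (C, c1) has each player best-responding; Nash payoffs (7, 6).
Column's commitment gain: 7 − 6 = 1.

1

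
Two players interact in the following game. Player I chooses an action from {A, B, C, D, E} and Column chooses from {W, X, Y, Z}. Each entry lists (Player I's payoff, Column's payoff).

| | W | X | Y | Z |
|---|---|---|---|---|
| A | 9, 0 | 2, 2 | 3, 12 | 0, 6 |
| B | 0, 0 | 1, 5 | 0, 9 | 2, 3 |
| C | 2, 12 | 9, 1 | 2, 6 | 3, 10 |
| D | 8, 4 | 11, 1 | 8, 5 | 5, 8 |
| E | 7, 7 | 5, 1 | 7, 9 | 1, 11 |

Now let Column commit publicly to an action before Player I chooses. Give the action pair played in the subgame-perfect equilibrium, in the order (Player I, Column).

Work backward from Player I's decision.
- W → Player I plays A (best of 9, 0, 2, 8, 7); Column gets 0.
- X → Player I plays D (best of 2, 1, 9, 11, 5); Column gets 1.
- Y → Player I plays D (best of 3, 0, 2, 8, 7); Column gets 5.
- Z → Player I plays D (best of 0, 2, 3, 5, 1); Column gets 8.
Among 0, 1, 5, 8, the best is 8 at Z. Subgame-perfect outcome: (D, Z) with payoffs (5, 8).

(D, Z)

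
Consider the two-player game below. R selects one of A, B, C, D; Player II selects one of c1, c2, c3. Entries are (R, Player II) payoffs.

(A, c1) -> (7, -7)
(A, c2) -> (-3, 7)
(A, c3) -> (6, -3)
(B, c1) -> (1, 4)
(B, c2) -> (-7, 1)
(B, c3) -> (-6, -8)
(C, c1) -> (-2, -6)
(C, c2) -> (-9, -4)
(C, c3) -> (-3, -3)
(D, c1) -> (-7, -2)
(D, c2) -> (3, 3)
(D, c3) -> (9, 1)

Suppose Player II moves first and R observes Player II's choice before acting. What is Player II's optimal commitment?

Work backward from R's decision.
- c1: R compares 7, 1, -2, -7 and picks A; Player II would get -7.
- c2: R compares -3, -7, -9, 3 and picks D; Player II would get 3.
- c3: R compares 6, -6, -3, 9 and picks D; Player II would get 1.
Among -7, 3, 1, the best is 3 at c2. Subgame-perfect outcome: (D, c2) with payoffs (3, 3).

c2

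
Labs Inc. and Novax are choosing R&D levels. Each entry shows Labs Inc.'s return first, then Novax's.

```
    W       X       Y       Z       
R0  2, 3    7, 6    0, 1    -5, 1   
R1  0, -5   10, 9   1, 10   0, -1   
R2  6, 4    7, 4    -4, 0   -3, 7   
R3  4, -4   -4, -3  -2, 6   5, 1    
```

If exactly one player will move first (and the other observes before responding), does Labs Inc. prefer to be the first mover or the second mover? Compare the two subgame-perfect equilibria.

first

If Labs Inc. leads: Novax's best replies are R0→X, R1→Y, R2→Z, R3→Y; Labs Inc.'s induced payoffs 7, 1, -3, -2; outcome (R0, X), payoffs (7, 6).
If Novax leads: Labs Inc.'s best replies are W→R2, X→R1, Y→R1, Z→R3; Novax's induced payoffs 4, 9, 10, 1; outcome (R1, Y), payoffs (1, 10).
Labs Inc. gets 7 moving first and 1 moving second, so Labs Inc. prefers to move first.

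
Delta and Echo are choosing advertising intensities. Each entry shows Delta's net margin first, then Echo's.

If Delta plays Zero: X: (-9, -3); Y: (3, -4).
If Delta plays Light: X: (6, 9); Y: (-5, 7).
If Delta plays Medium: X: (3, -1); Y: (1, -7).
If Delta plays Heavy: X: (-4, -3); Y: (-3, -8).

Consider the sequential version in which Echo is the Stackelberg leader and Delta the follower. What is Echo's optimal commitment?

Backward induction with Echo moving first.
- X → Delta plays Light (best of -9, 6, 3, -4); Echo gets 9.
- Y → Delta plays Zero (best of 3, -5, 1, -3); Echo gets -4.
Echo's induced payoffs are 9, -4, so Echo commits to X. Subgame-perfect outcome: (Light, X) with payoffs (6, 9).

X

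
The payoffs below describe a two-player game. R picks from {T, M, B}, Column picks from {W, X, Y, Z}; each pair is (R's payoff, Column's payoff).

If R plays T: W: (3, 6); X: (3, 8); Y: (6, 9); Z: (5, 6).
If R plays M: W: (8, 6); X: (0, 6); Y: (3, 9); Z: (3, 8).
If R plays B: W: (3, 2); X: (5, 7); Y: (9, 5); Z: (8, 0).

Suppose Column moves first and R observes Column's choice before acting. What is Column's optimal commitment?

X

Work backward from R's decision.
- W: BR = M, leader payoff 6.
- X: BR = B, leader payoff 7.
- Y: BR = B, leader payoff 5.
- Z: BR = B, leader payoff 0.
Column's induced payoffs are 6, 7, 5, 0, so Column commits to X. Subgame-perfect outcome: (B, X) with payoffs (5, 7).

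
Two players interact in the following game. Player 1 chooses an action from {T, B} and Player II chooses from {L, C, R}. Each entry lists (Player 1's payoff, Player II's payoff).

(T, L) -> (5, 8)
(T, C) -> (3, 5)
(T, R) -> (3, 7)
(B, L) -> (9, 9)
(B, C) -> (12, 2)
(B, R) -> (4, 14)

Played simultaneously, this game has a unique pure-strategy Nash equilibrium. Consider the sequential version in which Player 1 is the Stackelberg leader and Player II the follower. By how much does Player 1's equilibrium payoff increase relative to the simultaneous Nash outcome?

1

Backward induction with Player 1 moving first.
- T: BR = L, leader payoff 5.
- B: BR = R, leader payoff 4.
Player 1's induced payoffs are 5, 4, so Player 1 commits to T. Subgame-perfect outcome: (T, L) with payoffs (5, 8).
Under simultaneous play:
Player 1's best replies: L→B; C→B; R→B.
Player II's best replies: T→L; B→R.
The unique mutual best reply is (B, R), giving (4, 14).
Player 1's commitment gain: 5 − 4 = 1.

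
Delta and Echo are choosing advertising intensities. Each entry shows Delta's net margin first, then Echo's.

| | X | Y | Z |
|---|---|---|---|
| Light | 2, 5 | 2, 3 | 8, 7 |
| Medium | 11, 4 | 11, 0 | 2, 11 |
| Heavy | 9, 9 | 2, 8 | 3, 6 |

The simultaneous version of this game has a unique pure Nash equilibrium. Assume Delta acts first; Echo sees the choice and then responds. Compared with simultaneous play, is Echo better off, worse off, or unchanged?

better off

Solve by backward induction (Delta leads).
- Light → Echo plays Z (best of 5, 3, 7); Delta gets 8.
- Medium → Echo plays Z (best of 4, 0, 11); Delta gets 2.
- Heavy → Echo plays X (best of 9, 8, 6); Delta gets 9.
Maximizing over 8, 2, 9, Delta chooses Heavy. Subgame-perfect outcome: (Heavy, X) with payoffs (9, 9).
Under simultaneous play:
Delta's best replies: X→Medium; Y→Medium; Z→Light.
Echo's best replies: Light→Z; Medium→Z; Heavy→X.
The unique mutual best reply is (Light, Z), giving (8, 7).
Echo earns 9 sequentially versus 7 at the Nash outcome: better off.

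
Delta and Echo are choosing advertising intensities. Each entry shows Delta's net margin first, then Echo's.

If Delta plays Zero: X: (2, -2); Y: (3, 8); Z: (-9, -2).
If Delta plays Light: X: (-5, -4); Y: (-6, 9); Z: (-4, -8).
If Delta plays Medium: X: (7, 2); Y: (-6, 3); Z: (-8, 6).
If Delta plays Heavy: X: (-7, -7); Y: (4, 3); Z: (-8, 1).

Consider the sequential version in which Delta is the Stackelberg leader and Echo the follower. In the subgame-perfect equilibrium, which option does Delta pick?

Heavy

Echo best-responds to each possible Delta move:
- Zero: Echo compares -2, 8, -2 and picks Y; Delta would get 3.
- Light: Echo compares -4, 9, -8 and picks Y; Delta would get -6.
- Medium: Echo compares 2, 3, 6 and picks Z; Delta would get -8.
- Heavy: Echo compares -7, 3, 1 and picks Y; Delta would get 4.
Delta's induced payoffs are 3, -6, -8, 4, so Delta commits to Heavy. Subgame-perfect outcome: (Heavy, Y) with payoffs (4, 3).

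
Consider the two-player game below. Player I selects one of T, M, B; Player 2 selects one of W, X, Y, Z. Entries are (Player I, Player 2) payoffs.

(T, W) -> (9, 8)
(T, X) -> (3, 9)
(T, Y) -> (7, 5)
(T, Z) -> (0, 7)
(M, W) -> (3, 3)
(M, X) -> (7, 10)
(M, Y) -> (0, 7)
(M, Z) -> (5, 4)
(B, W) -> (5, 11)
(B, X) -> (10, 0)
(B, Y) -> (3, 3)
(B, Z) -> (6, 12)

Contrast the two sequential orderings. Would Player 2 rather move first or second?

If Player I leads: Player 2's best replies are T→X, M→X, B→Z; Player I's induced payoffs 3, 7, 6; outcome (M, X), payoffs (7, 10).
If Player 2 leads: Player I's best replies are W→T, X→B, Y→T, Z→B; Player 2's induced payoffs 8, 0, 5, 12; outcome (B, Z), payoffs (6, 12).
Player 2 gets 12 moving first and 10 moving second, so Player 2 prefers to move first.

first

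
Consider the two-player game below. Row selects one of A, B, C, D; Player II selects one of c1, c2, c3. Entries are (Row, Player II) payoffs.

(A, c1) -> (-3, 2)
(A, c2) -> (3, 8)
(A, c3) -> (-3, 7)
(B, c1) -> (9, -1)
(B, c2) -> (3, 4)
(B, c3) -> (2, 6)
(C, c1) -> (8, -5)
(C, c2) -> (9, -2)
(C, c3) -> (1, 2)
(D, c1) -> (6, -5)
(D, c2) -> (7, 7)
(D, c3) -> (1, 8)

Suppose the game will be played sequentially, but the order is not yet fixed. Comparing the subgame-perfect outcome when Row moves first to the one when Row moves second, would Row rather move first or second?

first

If Row leads: Player II's best replies are A→c2, B→c3, C→c3, D→c3; Row's induced payoffs 3, 2, 1, 1; outcome (A, c2), payoffs (3, 8).
If Player II leads: Row's best replies are c1→B, c2→C, c3→B; Player II's induced payoffs -1, -2, 6; outcome (B, c3), payoffs (2, 6).
Row gets 3 moving first and 2 moving second, so Row prefers to move first.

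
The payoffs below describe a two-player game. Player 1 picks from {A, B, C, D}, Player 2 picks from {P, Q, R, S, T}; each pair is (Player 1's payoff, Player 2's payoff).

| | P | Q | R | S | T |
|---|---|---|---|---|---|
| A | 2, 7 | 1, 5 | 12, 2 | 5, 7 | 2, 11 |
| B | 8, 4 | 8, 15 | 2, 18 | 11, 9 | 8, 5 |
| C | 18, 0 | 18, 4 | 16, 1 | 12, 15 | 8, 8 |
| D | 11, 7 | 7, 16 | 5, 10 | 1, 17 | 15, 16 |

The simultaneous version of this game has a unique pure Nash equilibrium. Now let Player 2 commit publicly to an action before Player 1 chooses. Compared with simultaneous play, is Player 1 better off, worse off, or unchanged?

better off

Player 1 best-responds to each possible Player 2 move:
- P: BR = C, leader payoff 0.
- Q: BR = C, leader payoff 4.
- R: BR = C, leader payoff 1.
- S: BR = C, leader payoff 15.
- T: BR = D, leader payoff 16.
Player 2's induced payoffs are 0, 4, 1, 15, 16, so Player 2 commits to T. Subgame-perfect outcome: (D, T) with payoffs (15, 16).
Now find the simultaneous Nash equilibrium.
Player 1's best replies: P→C; Q→C; R→C; S→C; T→D.
Player 2's best replies: A→T; B→R; C→S; D→S.
Only (C, S) has each player best-responding; Nash payoffs (12, 15).
Player 1 earns 15 sequentially versus 12 at the Nash outcome: better off.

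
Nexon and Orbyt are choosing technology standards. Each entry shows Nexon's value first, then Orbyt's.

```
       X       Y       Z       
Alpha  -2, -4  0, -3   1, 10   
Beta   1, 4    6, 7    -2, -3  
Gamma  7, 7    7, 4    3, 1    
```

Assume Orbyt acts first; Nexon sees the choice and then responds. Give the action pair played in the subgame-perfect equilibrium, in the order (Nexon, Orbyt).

Solve by backward induction (Orbyt leads).
- X: BR = Gamma, leader payoff 7.
- Y: BR = Gamma, leader payoff 4.
- Z: BR = Gamma, leader payoff 1.
Among 7, 4, 1, the best is 7 at X. Subgame-perfect outcome: (Gamma, X) with payoffs (7, 7).

(Gamma, X)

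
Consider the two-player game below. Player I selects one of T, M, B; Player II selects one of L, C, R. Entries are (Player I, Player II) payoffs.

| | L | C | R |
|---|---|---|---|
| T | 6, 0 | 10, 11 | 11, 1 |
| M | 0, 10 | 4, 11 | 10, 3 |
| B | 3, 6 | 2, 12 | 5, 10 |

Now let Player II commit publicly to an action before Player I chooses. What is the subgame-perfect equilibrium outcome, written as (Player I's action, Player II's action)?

(T, C)

Work backward from Player I's decision.
- L → Player I plays T (best of 6, 0, 3); Player II gets 0.
- C → Player I plays T (best of 10, 4, 2); Player II gets 11.
- R → Player I plays T (best of 11, 10, 5); Player II gets 1.
Among 0, 11, 1, the best is 11 at C. Subgame-perfect outcome: (T, C) with payoffs (10, 11).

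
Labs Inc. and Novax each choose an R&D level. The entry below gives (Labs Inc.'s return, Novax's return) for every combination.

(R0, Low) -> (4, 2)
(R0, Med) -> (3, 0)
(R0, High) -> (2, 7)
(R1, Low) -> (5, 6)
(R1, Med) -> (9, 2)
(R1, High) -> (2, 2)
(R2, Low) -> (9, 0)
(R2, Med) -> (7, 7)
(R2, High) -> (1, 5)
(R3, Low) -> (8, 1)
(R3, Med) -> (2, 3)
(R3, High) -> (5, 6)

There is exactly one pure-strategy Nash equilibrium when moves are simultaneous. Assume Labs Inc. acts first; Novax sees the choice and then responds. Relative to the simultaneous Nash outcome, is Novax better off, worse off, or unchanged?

Solve by backward induction (Labs Inc. leads).
- R0: Novax compares 2, 0, 7 and picks High; Labs Inc. would get 2.
- R1: Novax compares 6, 2, 2 and picks Low; Labs Inc. would get 5.
- R2: Novax compares 0, 7, 5 and picks Med; Labs Inc. would get 7.
- R3: Novax compares 1, 3, 6 and picks High; Labs Inc. would get 5.
Labs Inc.'s induced payoffs are 2, 5, 7, 5, so Labs Inc. commits to R2. Subgame-perfect outcome: (R2, Med) with payoffs (7, 7).
Now find the simultaneous Nash equilibrium.
Labs Inc.'s best replies: Low→R2; Med→R1; High→R3.
Novax's best replies: R0→High; R1→Low; R2→Med; R3→High.
The unique mutual best reply is (R3, High), giving (5, 6).
Novax earns 7 sequentially versus 6 at the Nash outcome: better off.

better off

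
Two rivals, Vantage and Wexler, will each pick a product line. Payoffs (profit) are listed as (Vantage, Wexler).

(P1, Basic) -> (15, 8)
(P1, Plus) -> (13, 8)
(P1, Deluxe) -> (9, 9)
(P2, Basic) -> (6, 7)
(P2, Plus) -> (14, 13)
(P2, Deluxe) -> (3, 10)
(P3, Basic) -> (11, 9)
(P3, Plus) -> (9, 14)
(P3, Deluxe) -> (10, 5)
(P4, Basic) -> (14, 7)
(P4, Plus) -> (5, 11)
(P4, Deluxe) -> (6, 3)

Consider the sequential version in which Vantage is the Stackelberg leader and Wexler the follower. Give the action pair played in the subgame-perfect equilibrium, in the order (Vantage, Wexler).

Backward induction with Vantage moving first.
- P1 → Wexler plays Deluxe (best of 8, 8, 9); Vantage gets 9.
- P2 → Wexler plays Plus (best of 7, 13, 10); Vantage gets 14.
- P3 → Wexler plays Plus (best of 9, 14, 5); Vantage gets 9.
- P4 → Wexler plays Plus (best of 7, 11, 3); Vantage gets 5.
Maximizing over 9, 14, 9, 5, Vantage chooses P2. Subgame-perfect outcome: (P2, Plus) with payoffs (14, 13).

(P2, Plus)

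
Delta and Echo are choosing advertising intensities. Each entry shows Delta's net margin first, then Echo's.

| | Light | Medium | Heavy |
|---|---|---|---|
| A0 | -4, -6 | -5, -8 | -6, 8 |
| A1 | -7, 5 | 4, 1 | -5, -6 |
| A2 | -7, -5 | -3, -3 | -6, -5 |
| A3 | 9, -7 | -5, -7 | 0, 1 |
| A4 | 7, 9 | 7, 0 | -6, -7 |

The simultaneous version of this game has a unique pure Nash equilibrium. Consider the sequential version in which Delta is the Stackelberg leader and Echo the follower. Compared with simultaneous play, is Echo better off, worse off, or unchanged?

Backward induction with Delta moving first.
- A0: BR = Heavy, leader payoff -6.
- A1: BR = Light, leader payoff -7.
- A2: BR = Medium, leader payoff -3.
- A3: BR = Heavy, leader payoff 0.
- A4: BR = Light, leader payoff 7.
Delta's induced payoffs are -6, -7, -3, 0, 7, so Delta commits to A4. Subgame-perfect outcome: (A4, Light) with payoffs (7, 9).
Now find the simultaneous Nash equilibrium.
Delta's best replies: Light→A3; Medium→A4; Heavy→A3.
Echo's best replies: A0→Heavy; A1→Light; A2→Medium; A3→Heavy; A4→Light.
Only (A3, Heavy) has each player best-responding; Nash payoffs (0, 1).
Echo earns 9 sequentially versus 1 at the Nash outcome: better off.

better off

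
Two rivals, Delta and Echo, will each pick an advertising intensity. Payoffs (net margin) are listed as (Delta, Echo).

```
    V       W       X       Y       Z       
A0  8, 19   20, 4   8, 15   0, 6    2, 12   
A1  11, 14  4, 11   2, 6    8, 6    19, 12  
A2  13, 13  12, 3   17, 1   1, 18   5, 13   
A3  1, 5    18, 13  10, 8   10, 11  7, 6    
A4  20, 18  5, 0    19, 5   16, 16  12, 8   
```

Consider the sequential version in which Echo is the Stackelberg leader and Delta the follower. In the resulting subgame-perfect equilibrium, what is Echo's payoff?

Backward induction with Echo moving first.
- V: BR = A4, leader payoff 18.
- W: BR = A0, leader payoff 4.
- X: BR = A4, leader payoff 5.
- Y: BR = A4, leader payoff 16.
- Z: BR = A1, leader payoff 12.
Among 18, 4, 5, 16, 12, the best is 18 at V. Subgame-perfect outcome: (A4, V) with payoffs (20, 18).

18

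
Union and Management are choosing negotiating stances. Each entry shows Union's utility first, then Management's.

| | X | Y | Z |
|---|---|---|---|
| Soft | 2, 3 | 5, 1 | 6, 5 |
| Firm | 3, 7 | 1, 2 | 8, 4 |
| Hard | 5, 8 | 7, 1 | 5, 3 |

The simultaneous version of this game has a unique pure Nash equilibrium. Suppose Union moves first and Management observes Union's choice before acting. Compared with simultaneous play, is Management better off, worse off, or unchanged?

Solve by backward induction (Union leads).
- Soft: BR = Z, leader payoff 6.
- Firm: BR = X, leader payoff 3.
- Hard: BR = X, leader payoff 5.
Union's induced payoffs are 6, 3, 5, so Union commits to Soft. Subgame-perfect outcome: (Soft, Z) with payoffs (6, 5).
Now find the simultaneous Nash equilibrium.
Union's best replies: X→Hard; Y→Hard; Z→Firm.
Management's best replies: Soft→Z; Firm→X; Hard→X.
The unique mutual best reply is (Hard, X), giving (5, 8).
Management earns 5 sequentially versus 8 at the Nash outcome: worse off.

worse off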